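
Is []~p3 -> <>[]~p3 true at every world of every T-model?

Tableau for the negation ~([]~p3 -> <>[]~p3):
1. ~([]~p3 -> <>[]~p3), u
2. []~p3, u
3. ~<>[]~p3, u
4. ~p3, u
5. ~[]~p3, u
6. p3, v
7. ~p3, v
Accessibility: uRu, uRv, vRv
Branch closes: p3 and ~p3 both at v.
All branches of the negation close; one closing branch shown above.

Valid in T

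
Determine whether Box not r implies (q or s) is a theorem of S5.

Tableau for the negation not (Box not r implies (q or s)):
1. not (Box not r implies (q or s)), 0
2. Box not r, 0   [neg-implies-rule on 1]
3. not (q or s), 0   [neg-implies-rule on 1]
4. not q, 0   [neg-or-rule on 3]
5. not s, 0   [neg-or-rule on 3]
6. not r, 0   [Box-rule on 2 via 0R0]
Accessibility: 0R0
The negation has an open branch (countermodel exists).

Invalid (countermodel exists)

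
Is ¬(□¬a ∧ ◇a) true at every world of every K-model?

Tableau for the negation □¬a ∧ ◇a:
1. □¬a ∧ ◇a, u
2. □¬a, u   [∧-rule on 1]
3. ◇a, u   [∧-rule on 1]
4. a, v   [◇-rule on 3: fresh world v, uRv]
5. ¬a, v   [□-rule on 2 via uRv]
Accessibility: uRv
Branch closes: a and ¬a both at v.
All branches of the negation close; one closing branch shown above.

Yes, valid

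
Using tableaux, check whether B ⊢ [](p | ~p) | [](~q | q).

Valid in B

Tableau for the negation ~([](p | ~p) | [](~q | q)):
1. ~([](p | ~p) | [](~q | q)), w0
2. ~[](p | ~p), w0
3. ~[](~q | q), w0
4. ~(p | ~p), w1
5. ~p, w1
6. p, w1
Accessibility: w0Rw0, w0Rw1, w1Rw0, w1Rw1
Branch closes: p and ~p both at w1.
All branches of the negation close; one closing branch shown above.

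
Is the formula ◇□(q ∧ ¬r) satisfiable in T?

Satisfiable

1. ◇□(q ∧ ¬r), u
2. □(q ∧ ¬r), v
3. q ∧ ¬r, v
4. q, v
5. ¬r, v
Accessibility: uRu, uRv, vRv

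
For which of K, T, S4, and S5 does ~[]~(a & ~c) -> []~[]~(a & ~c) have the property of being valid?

S5

S5-tableau for the negation ~(~[]~(a & ~c) -> []~[]~(a & ~c)):
1. ~(~[]~(a & ~c) -> []~[]~(a & ~c)), 0
2. ~[]~(a & ~c), 0   [~->-rule on 1]
3. ~[]~[]~(a & ~c), 0   [~->-rule on 1]
4. a & ~c, 1   [~[]-rule on 2: fresh world 1, 0R1]
5. a, 1   [&-rule on 4]
6. ~c, 1   [&-rule on 4]
7. []~(a & ~c), 2   [~[]-rule on 3: fresh world 2, 0R2]
8. ~(a & ~c), 0   [[]-rule on 7 via 2R0]
9. ~(a & ~c), 1   [[]-rule on 7 via 2R1]
10. ~(a & ~c), 2   [[]-rule on 7 via 2R2]
11. c, 0   [~&-rule on 8 (branches; this branch)]
12. c, 1   [~&-rule on 9 (branches; this branch)]
Accessibility: 0R0, 0R1, 0R2, 1R0, 1R1, 1R2, 2R0, 2R1, 2R2
Branch closes: c and ~c both at 1.
Every branch closes (one shown): valid in S5.
S4-tableau for the negation ~(~[]~(a & ~c) -> []~[]~(a & ~c)):
1. ~(~[]~(a & ~c) -> []~[]~(a & ~c)), 0
2. ~[]~(a & ~c), 0   [~->-rule on 1]
3. ~[]~[]~(a & ~c), 0   [~->-rule on 1]
4. a & ~c, 1   [~[]-rule on 2: fresh world 1, 0R1]
5. a, 1   [&-rule on 4]
6. ~c, 1   [&-rule on 4]
7. []~(a & ~c), 2   [~[]-rule on 3: fresh world 2, 0R2]
8. ~(a & ~c), 2   [[]-rule on 7 via 2R2]
9. c, 2   [~&-rule on 8 (branches; this branch)]
Accessibility: 0R0, 0R1, 0R2, 1R1, 2R2
Complete open branch: countermodel on an S4-frame, so not valid in S4, nor in K, T (the same frame is also a K-frame and a T-frame).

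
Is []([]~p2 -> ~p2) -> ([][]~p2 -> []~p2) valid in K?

Yes, valid

Tableau for the negation ~([]([]~p2 -> ~p2) -> ([][]~p2 -> []~p2)):
1. ~([]([]~p2 -> ~p2) -> ([][]~p2 -> []~p2)), w0
2. []([]~p2 -> ~p2), w0
3. ~([][]~p2 -> []~p2), w0
4. [][]~p2, w0
5. ~[]~p2, w0
6. p2, w1
7. []~p2 -> ~p2, w1
8. []~p2, w1
9. ~[]~p2, w1
10. p2, w2
11. ~p2, w2
Accessibility: w0Rw1, w1Rw2
Branch closes: p2 and ~p2 both at w2.
Every branch of the negation's tableau closes; the branch above is one of them.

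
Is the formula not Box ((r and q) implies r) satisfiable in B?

Unsatisfiable

1. not Box ((r and q) implies r), u
2. not ((r and q) implies r), v
3. r and q, v
4. not r, v
5. r, v
6. q, v
Accessibility: uRu, uRv, vRu, vRv
Branch closes: r and not r both at v.
All branches of the tableau close; one closing branch shown above.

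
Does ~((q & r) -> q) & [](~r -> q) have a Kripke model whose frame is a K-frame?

1. ~((q & r) -> q) & [](~r -> q), u
2. ~((q & r) -> q), u
3. [](~r -> q), u
4. q & r, u
5. ~q, u
6. q, u
7. r, u
Branch closes: q and ~q both at u.
Every branch closes; the branch above is one of them.

Unsatisfiable (every branch closes)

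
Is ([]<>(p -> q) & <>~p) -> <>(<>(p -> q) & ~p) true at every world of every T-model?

Valid in T

Tableau for the negation ~(([]<>(p -> q) & <>~p) -> <>(<>(p -> q) & ~p)):
1. ~(([]<>(p -> q) & <>~p) -> <>(<>(p -> q) & ~p)), 0
2. []<>(p -> q) & <>~p, 0
3. ~<>(<>(p -> q) & ~p), 0
4. []<>(p -> q), 0
5. <>~p, 0
6. ~(<>(p -> q) & ~p), 0
7. <>(p -> q), 0
8. ~<>(p -> q), 0
9. ~(p -> q), 0
10. p, 0
11. ~q, 0
12. ~p, 1
13. ~(<>(p -> q) & ~p), 1
14. <>(p -> q), 1
15. ~(p -> q), 1
16. p, 1
17. ~q, 1
Accessibility: 0R0, 0R1, 1R1
Branch closes: p and ~p both at 1.
All branches of the negation close; one closing branch shown above.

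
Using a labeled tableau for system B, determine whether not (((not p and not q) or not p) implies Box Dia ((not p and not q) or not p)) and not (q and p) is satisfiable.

No, unsatisfiable

1. not (((not p and not q) or not p) implies Box Dia ((not p and not q) or not p)) and not (q and p), u
2. not (((not p and not q) or not p) implies Box Dia ((not p and not q) or not p)), u   [and-rule on 1]
3. not (q and p), u   [and-rule on 1]
4. (not p and not q) or not p, u   [neg-implies-rule on 2]
5. not Box Dia ((not p and not q) or not p), u   [neg-implies-rule on 2]
6. not p, u   [neg-and-rule on 3 (branches; this branch)]
7. not p and not q, u   [or-rule on 4 (branches; this branch)]
8. not q, u   [and-rule on 7]
9. not Dia ((not p and not q) or not p), v   [neg-Box-rule on 5: fresh world v, uRv]
10. not ((not p and not q) or not p), u   [neg-Dia-rule on 9 via vRu]
11. not (not p and not q), u   [neg-or-rule on 10]
12. p, u   [neg-or-rule on 10]
Accessibility: uRu, uRv, vRu, vRv
Branch closes: p and not p both at u.
(One branch shown.) All branches close.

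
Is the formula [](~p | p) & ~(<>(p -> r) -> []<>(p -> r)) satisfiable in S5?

1. [](~p | p) & ~(<>(p -> r) -> []<>(p -> r)), w0
2. [](~p | p), w0
3. ~(<>(p -> r) -> []<>(p -> r)), w0
4. <>(p -> r), w0
5. ~[]<>(p -> r), w0
6. ~p | p, w0
7. p, w0
8. p -> r, w1
9. ~p | p, w1
10. r, w1
11. p, w1
12. ~<>(p -> r), w2
13. ~p | p, w2
14. ~(p -> r), w0
15. ~r, w0
16. ~(p -> r), w1
17. ~r, w1
Accessibility: w0Rw0, w0Rw1, w0Rw2, w1Rw0, w1Rw1, w1Rw2, w2Rw0, w2Rw1, w2Rw2
Branch closes: r and ~r both at w1.
All branches of the tableau close; one closing branch shown above.

Unsatisfiable (every branch closes)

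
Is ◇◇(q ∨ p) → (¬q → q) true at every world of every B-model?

Not valid

Tableau for the negation ¬(◇◇(q ∨ p) → (¬q → q)):
1. ¬(◇◇(q ∨ p) → (¬q → q)), 0
2. ◇◇(q ∨ p), 0   [¬→-rule on 1]
3. ¬(¬q → q), 0   [¬→-rule on 1]
4. ¬q, 0   [¬→-rule on 3]
5. ◇(q ∨ p), 1   [◇-rule on 2: fresh world 1, 0R1]
6. q ∨ p, 2   [◇-rule on 5: fresh world 2, 1R2]
7. p, 2   [∨-rule on 6 (branches; this branch)]
Accessibility: 0R0, 0R1, 1R0, 1R1, 1R2, 2R1, 2R2
The negation has an open branch (countermodel exists).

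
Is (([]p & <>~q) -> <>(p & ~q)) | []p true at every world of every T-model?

Tableau for the negation ~((([]p & <>~q) -> <>(p & ~q)) | []p):
1. ~((([]p & <>~q) -> <>(p & ~q)) | []p), 0
2. ~(([]p & <>~q) -> <>(p & ~q)), 0
3. ~[]p, 0
4. []p & <>~q, 0
5. ~<>(p & ~q), 0
6. []p, 0
7. <>~q, 0
8. ~(p & ~q), 0
9. p, 0
10. q, 0
11. ~p, 1
12. ~(p & ~q), 1
13. p, 1
Accessibility: 0R0, 0R1, 1R1
Branch closes: p and ~p both at 1.
Every branch of the negation's tableau closes; the branch above is one of them.

Valid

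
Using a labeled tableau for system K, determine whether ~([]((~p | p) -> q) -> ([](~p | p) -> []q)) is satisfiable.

1. ~([]((~p | p) -> q) -> ([](~p | p) -> []q)), u
2. []((~p | p) -> q), u
3. ~([](~p | p) -> []q), u
4. [](~p | p), u
5. ~[]q, u
6. ~q, v
7. (~p | p) -> q, v
8. ~p | p, v
9. ~(~p | p), v
10. p, v
11. ~p, v
Accessibility: uRv
Branch closes: p and ~p both at v.
All branches of the tableau close; one closing branch shown above.

Unsatisfiable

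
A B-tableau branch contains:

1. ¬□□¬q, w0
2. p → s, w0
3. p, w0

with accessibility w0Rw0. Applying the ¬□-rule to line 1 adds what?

a fresh world w1 with w0Rw1, and ¬□¬q at w1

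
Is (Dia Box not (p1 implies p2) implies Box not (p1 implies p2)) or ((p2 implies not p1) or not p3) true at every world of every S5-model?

Tableau for the negation not ((Dia Box not (p1 implies p2) implies Box not (p1 implies p2)) or ((p2 implies not p1) or not p3)):
1. not ((Dia Box not (p1 implies p2) implies Box not (p1 implies p2)) or ((p2 implies not p1) or not p3)), 0
2. not (Dia Box not (p1 implies p2) implies Box not (p1 implies p2)), 0
3. not ((p2 implies not p1) or not p3), 0
4. Dia Box not (p1 implies p2), 0
5. not Box not (p1 implies p2), 0
6. not (p2 implies not p1), 0
7. p3, 0
8. p2, 0
9. p1, 0
10. Box not (p1 implies p2), 1
11. not (p1 implies p2), 0
12. not p2, 0
Accessibility: 0R0, 0R1, 1R0, 1R1
Branch closes: p2 and not p2 both at 0.
Every branch of the negation's tableau closes; the branch above is one of them.

Valid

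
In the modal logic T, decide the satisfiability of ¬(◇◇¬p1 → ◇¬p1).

Yes, satisfiable

1. ¬(◇◇¬p1 → ◇¬p1), u
2. ◇◇¬p1, u
3. ¬◇¬p1, u
4. p1, u
5. ◇¬p1, v
6. p1, v
7. ¬p1, w
Accessibility: uRu, uRv, vRv, vRw, wRw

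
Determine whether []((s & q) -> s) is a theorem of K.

Tableau for the negation ~[]((s & q) -> s):
1. ~[]((s & q) -> s), u
2. ~((s & q) -> s), v
3. s & q, v
4. ~s, v
5. s, v
6. q, v
Accessibility: uRv
Branch closes: s and ~s both at v.
All branches of the negation close; one closing branch shown above.

Valid in K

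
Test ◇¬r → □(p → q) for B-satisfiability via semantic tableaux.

1. ◇¬r → □(p → q), 0
2. □(p → q), 0
3. p → q, 0
4. q, 0
Accessibility: 0R0

Satisfiable (open branch found)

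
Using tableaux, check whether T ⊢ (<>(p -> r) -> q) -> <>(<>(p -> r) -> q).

Yes, valid

Tableau for the negation ~((<>(p -> r) -> q) -> <>(<>(p -> r) -> q)):
1. ~((<>(p -> r) -> q) -> <>(<>(p -> r) -> q)), 0
2. <>(p -> r) -> q, 0   [~->-rule on 1]
3. ~<>(<>(p -> r) -> q), 0   [~->-rule on 1]
4. ~(<>(p -> r) -> q), 0   [~<>-rule on 3 via 0R0]
5. <>(p -> r), 0   [~->-rule on 4]
6. ~q, 0   [~->-rule on 4]
7. ~<>(p -> r), 0   [->-rule on 2 (branches; this branch)]
8. ~(p -> r), 0   [~<>-rule on 7 via 0R0]
9. p, 0   [~->-rule on 8]
10. ~r, 0   [~->-rule on 8]
11. p -> r, 1   [<>-rule on 5: fresh world 1, 0R1]
12. ~(<>(p -> r) -> q), 1   [~<>-rule on 3 via 0R1]
13. <>(p -> r), 1   [~->-rule on 12]
14. ~q, 1   [~->-rule on 12]
15. ~(p -> r), 1   [~<>-rule on 7 via 0R1]
16. p, 1   [~->-rule on 15]
17. ~r, 1   [~->-rule on 15]
18. r, 1   [->-rule on 11 (branches; this branch)]
Accessibility: 0R0, 0R1, 1R1
Branch closes: r and ~r both at 1.
All branches of the negation close; one closing branch shown above.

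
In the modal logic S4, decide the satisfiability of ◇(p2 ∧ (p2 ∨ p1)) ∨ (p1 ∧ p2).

1. ◇(p2 ∧ (p2 ∨ p1)) ∨ (p1 ∧ p2), w0
2. p1 ∧ p2, w0   [∨-rule on 1 (branches; this branch)]
3. p1, w0   [∧-rule on 2]
4. p2, w0   [∧-rule on 2]
Accessibility: w0Rw0

Satisfiable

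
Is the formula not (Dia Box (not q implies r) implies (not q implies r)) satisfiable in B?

1. not (Dia Box (not q implies r) implies (not q implies r)), w0
2. Dia Box (not q implies r), w0
3. not (not q implies r), w0
4. not q, w0
5. not r, w0
6. Box (not q implies r), w1
7. not q implies r, w0
8. not q implies r, w1
9. r, w0
Accessibility: w0Rw0, w0Rw1, w1Rw0, w1Rw1
Branch closes: r and not r both at w0.
(One branch shown.) All branches close.

Unsatisfiable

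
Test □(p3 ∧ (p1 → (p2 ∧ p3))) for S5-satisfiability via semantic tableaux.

1. □(p3 ∧ (p1 → (p2 ∧ p3))), u
2. p3 ∧ (p1 → (p2 ∧ p3)), u   [□-rule on 1 via uRu]
3. p3, u   [∧-rule on 2]
4. p1 → (p2 ∧ p3), u   [∧-rule on 2]
5. p2 ∧ p3, u   [→-rule on 4 (branches; this branch)]
6. p2, u   [∧-rule on 5]
Accessibility: uRu

Satisfiable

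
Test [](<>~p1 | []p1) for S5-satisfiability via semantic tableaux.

Satisfiable

1. [](<>~p1 | []p1), w0
2. <>~p1 | []p1, w0
3. []p1, w0
4. p1, w0
Accessibility: w0Rw0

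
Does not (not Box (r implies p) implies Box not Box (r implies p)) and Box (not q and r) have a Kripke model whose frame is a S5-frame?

Unsatisfiable

1. not (not Box (r implies p) implies Box not Box (r implies p)) and Box (not q and r), w0
2. not (not Box (r implies p) implies Box not Box (r implies p)), w0
3. Box (not q and r), w0
4. not Box (r implies p), w0
5. not Box not Box (r implies p), w0
6. not q and r, w0
7. not q, w0
8. r, w0
9. not (r implies p), w1
10. r, w1
11. not p, w1
12. not q and r, w1
13. not q, w1
14. Box (r implies p), w2
15. not q and r, w2
16. not q, w2
17. r, w2
18. r implies p, w0
19. r implies p, w1
20. r implies p, w2
21. p, w0
22. p, w1
Accessibility: w0Rw0, w0Rw1, w0Rw2, w1Rw0, w1Rw1, w1Rw2, w2Rw0, w2Rw1, w2Rw2
Branch closes: p and not p both at w1.
(One branch shown.) All branches close.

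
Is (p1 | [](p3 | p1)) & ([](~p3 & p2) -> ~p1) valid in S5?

Tableau for the negation ~((p1 | [](p3 | p1)) & ([](~p3 & p2) -> ~p1)):
1. ~((p1 | [](p3 | p1)) & ([](~p3 & p2) -> ~p1)), w0
2. ~([](~p3 & p2) -> ~p1), w0
3. [](~p3 & p2), w0
4. p1, w0
5. ~p3 & p2, w0
6. ~p3, w0
7. p2, w0
Accessibility: w0Rw0
The negation has an open branch (countermodel exists).

Invalid (countermodel exists)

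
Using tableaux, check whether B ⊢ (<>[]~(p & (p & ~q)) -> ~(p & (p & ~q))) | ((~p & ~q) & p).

Valid

Tableau for the negation ~((<>[]~(p & (p & ~q)) -> ~(p & (p & ~q))) | ((~p & ~q) & p)):
1. ~((<>[]~(p & (p & ~q)) -> ~(p & (p & ~q))) | ((~p & ~q) & p)), u
2. ~(<>[]~(p & (p & ~q)) -> ~(p & (p & ~q))), u
3. ~((~p & ~q) & p), u
4. <>[]~(p & (p & ~q)), u
5. p & (p & ~q), u
6. p, u
7. p & ~q, u
8. ~q, u
9. ~(~p & ~q), u
10. []~(p & (p & ~q)), v
11. ~(p & (p & ~q)), u
12. ~(p & (p & ~q)), v
13. ~(p & ~q), u
14. ~(p & ~q), v
15. q, u
Accessibility: uRu, uRv, vRu, vRv
Branch closes: q and ~q both at u.
Every branch of the negation's tableau closes; the branch above is one of them.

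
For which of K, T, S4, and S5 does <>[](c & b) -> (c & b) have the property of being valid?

S4-tableau for the negation ~(<>[](c & b) -> (c & b)):
1. ~(<>[](c & b) -> (c & b)), u
2. <>[](c & b), u
3. ~(c & b), u
4. ~b, u
5. [](c & b), v
6. c & b, v
7. c, v
8. b, v
Accessibility: uRu, uRv, vRv
Complete open branch: countermodel on an S4-frame, so not valid in S4, nor in K, T (the same frame is also a K-frame and a T-frame).
S5-tableau for the negation ~(<>[](c & b) -> (c & b)):
1. ~(<>[](c & b) -> (c & b)), u
2. <>[](c & b), u
3. ~(c & b), u
4. ~b, u
5. [](c & b), v
6. c & b, u
7. c, u
8. b, u
Accessibility: uRu, uRv, vRu, vRv
Branch closes: b and ~b both at u.
Every branch closes (one shown): valid in S5.

S5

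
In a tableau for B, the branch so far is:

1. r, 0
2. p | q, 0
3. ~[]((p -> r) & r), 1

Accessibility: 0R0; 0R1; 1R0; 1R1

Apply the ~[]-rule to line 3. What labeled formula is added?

a fresh world 2 with 1R2, and ~((p -> r) & r) at 2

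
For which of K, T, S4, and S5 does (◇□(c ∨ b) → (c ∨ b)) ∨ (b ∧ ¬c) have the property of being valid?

S4-tableau for the negation ¬((◇□(c ∨ b) → (c ∨ b)) ∨ (b ∧ ¬c)):
1. ¬((◇□(c ∨ b) → (c ∨ b)) ∨ (b ∧ ¬c)), 0
2. ¬(◇□(c ∨ b) → (c ∨ b)), 0
3. ¬(b ∧ ¬c), 0
4. ◇□(c ∨ b), 0
5. ¬(c ∨ b), 0
6. ¬c, 0
7. ¬b, 0
8. □(c ∨ b), 1
9. c ∨ b, 1
10. b, 1
Accessibility: 0R0, 0R1, 1R1
Complete open branch: countermodel on an S4-frame, so not valid in S4, nor in K, T (the same frame is also a K-frame and a T-frame).
S5-tableau for the negation ¬((◇□(c ∨ b) → (c ∨ b)) ∨ (b ∧ ¬c)):
1. ¬((◇□(c ∨ b) → (c ∨ b)) ∨ (b ∧ ¬c)), 0
2. ¬(◇□(c ∨ b) → (c ∨ b)), 0
3. ¬(b ∧ ¬c), 0
4. ◇□(c ∨ b), 0
5. ¬(c ∨ b), 0
6. ¬c, 0
7. ¬b, 0
8. □(c ∨ b), 1
9. c ∨ b, 0
10. c ∨ b, 1
11. b, 0
Accessibility: 0R0, 0R1, 1R0, 1R1
Branch closes: b and ¬b both at 0.
Every branch closes (one shown): valid in S5.

S5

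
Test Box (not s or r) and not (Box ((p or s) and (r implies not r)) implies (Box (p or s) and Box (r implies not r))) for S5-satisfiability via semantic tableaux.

1. Box (not s or r) and not (Box ((p or s) and (r implies not r)) implies (Box (p or s) and Box (r implies not r))), u
2. Box (not s or r), u
3. not (Box ((p or s) and (r implies not r)) implies (Box (p or s) and Box (r implies not r))), u
4. Box ((p or s) and (r implies not r)), u
5. not (Box (p or s) and Box (r implies not r)), u
6. not s or r, u
7. (p or s) and (r implies not r), u
8. p or s, u
9. r implies not r, u
10. not Box (r implies not r), u
11. not s, u
12. p, u
13. not r, u
14. not (r implies not r), v
15. r, v
16. not s or r, v
17. (p or s) and (r implies not r), v
18. p or s, v
19. r implies not r, v
20. s, v
21. not r, v
Accessibility: uRu, uRv, vRu, vRv
Branch closes: r and not r both at v.
Every branch closes; the branch above is one of them.

No, unsatisfiable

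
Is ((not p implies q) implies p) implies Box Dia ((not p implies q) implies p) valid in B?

Valid in B

Tableau for the negation not (((not p implies q) implies p) implies Box Dia ((not p implies q) implies p)):
1. not (((not p implies q) implies p) implies Box Dia ((not p implies q) implies p)), 0
2. (not p implies q) implies p, 0
3. not Box Dia ((not p implies q) implies p), 0
4. not (not p implies q), 0
5. not p, 0
6. not q, 0
7. not Dia ((not p implies q) implies p), 1
8. not ((not p implies q) implies p), 0
9. not p implies q, 0
10. not ((not p implies q) implies p), 1
11. not p implies q, 1
12. not p, 1
13. q, 0
Accessibility: 0R0, 0R1, 1R0, 1R1
Branch closes: q and not q both at 0.
Every branch of the negation's tableau closes; the branch above is one of them.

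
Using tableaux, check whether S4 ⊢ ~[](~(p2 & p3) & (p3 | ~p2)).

Tableau for the negation [](~(p2 & p3) & (p3 | ~p2)):
1. [](~(p2 & p3) & (p3 | ~p2)), u
2. ~(p2 & p3) & (p3 | ~p2), u
3. ~(p2 & p3), u
4. p3 | ~p2, u
5. ~p3, u
6. ~p2, u
Accessibility: uRu
The negation has an open branch (countermodel exists).

No, not valid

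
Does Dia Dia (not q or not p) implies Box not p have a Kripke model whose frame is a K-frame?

Yes, satisfiable

1. Dia Dia (not q or not p) implies Box not p, w0
2. Box not p, w0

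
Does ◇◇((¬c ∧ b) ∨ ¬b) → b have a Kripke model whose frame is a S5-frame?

1. ◇◇((¬c ∧ b) ∨ ¬b) → b, w0
2. b, w0
Accessibility: w0Rw0

Satisfiable (open branch found)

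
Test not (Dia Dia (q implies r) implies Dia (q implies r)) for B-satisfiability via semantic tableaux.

1. not (Dia Dia (q implies r) implies Dia (q implies r)), 0
2. Dia Dia (q implies r), 0
3. not Dia (q implies r), 0
4. not (q implies r), 0
5. q, 0
6. not r, 0
7. Dia (q implies r), 1
8. not (q implies r), 1
9. q, 1
10. not r, 1
11. q implies r, 2
12. r, 2
Accessibility: 0R0, 0R1, 1R0, 1R1, 1R2, 2R1, 2R2

Yes, satisfiable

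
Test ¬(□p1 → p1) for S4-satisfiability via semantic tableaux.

Unsatisfiable (every branch closes)

1. ¬(□p1 → p1), w0
2. □p1, w0   [¬→-rule on 1]
3. ¬p1, w0   [¬→-rule on 1]
4. p1, w0   [□-rule on 2 via w0Rw0]
Accessibility: w0Rw0
Branch closes: p1 and ¬p1 both at w0.
(One branch shown.) All branches close.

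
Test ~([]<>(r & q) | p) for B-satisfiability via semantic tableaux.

Yes, satisfiable

1. ~([]<>(r & q) | p), 0
2. ~[]<>(r & q), 0
3. ~p, 0
4. ~<>(r & q), 1
5. ~(r & q), 0
6. ~(r & q), 1
7. ~q, 0
8. ~q, 1
Accessibility: 0R0, 0R1, 1R0, 1R1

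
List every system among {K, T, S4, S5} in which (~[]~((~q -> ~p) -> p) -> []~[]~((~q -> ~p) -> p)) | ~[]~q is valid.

S5-tableau for the negation ~((~[]~((~q -> ~p) -> p) -> []~[]~((~q -> ~p) -> p)) | ~[]~q):
1. ~((~[]~((~q -> ~p) -> p) -> []~[]~((~q -> ~p) -> p)) | ~[]~q), 0
2. ~(~[]~((~q -> ~p) -> p) -> []~[]~((~q -> ~p) -> p)), 0
3. []~q, 0
4. ~[]~((~q -> ~p) -> p), 0
5. ~[]~[]~((~q -> ~p) -> p), 0
6. ~q, 0
7. (~q -> ~p) -> p, 1
8. ~q, 1
9. ~(~q -> ~p), 1
10. p, 1
11. []~((~q -> ~p) -> p), 2
12. ~q, 2
13. ~((~q -> ~p) -> p), 0
14. ~q -> ~p, 0
15. ~p, 0
16. ~((~q -> ~p) -> p), 1
17. ~q -> ~p, 1
18. ~p, 1
Accessibility: 0R0, 0R1, 0R2, 1R0, 1R1, 1R2, 2R0, 2R1, 2R2
Branch closes: p and ~p both at 1.
Every branch closes (one shown): valid in S5.
S4-tableau for the negation ~((~[]~((~q -> ~p) -> p) -> []~[]~((~q -> ~p) -> p)) | ~[]~q):
1. ~((~[]~((~q -> ~p) -> p) -> []~[]~((~q -> ~p) -> p)) | ~[]~q), 0
2. ~(~[]~((~q -> ~p) -> p) -> []~[]~((~q -> ~p) -> p)), 0
3. []~q, 0
4. ~[]~((~q -> ~p) -> p), 0
5. ~[]~[]~((~q -> ~p) -> p), 0
6. ~q, 0
7. (~q -> ~p) -> p, 1
8. ~q, 1
9. p, 1
10. []~((~q -> ~p) -> p), 2
11. ~q, 2
12. ~((~q -> ~p) -> p), 2
13. ~q -> ~p, 2
14. ~p, 2
Accessibility: 0R0, 0R1, 0R2, 1R1, 2R2
Complete open branch: countermodel on an S4-frame, so not valid in S4, nor in K, T (the same frame is also a K-frame and a T-frame).

S5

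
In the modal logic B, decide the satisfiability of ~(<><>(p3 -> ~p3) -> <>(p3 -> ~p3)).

1. ~(<><>(p3 -> ~p3) -> <>(p3 -> ~p3)), u
2. <><>(p3 -> ~p3), u
3. ~<>(p3 -> ~p3), u
4. ~(p3 -> ~p3), u
5. p3, u
6. <>(p3 -> ~p3), v
7. ~(p3 -> ~p3), v
8. p3, v
9. p3 -> ~p3, w
10. ~p3, w
Accessibility: uRu, uRv, vRu, vRv, vRw, wRv, wRw

Satisfiable (open branch found)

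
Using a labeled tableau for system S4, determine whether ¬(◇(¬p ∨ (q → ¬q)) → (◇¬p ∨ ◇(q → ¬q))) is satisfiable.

1. ¬(◇(¬p ∨ (q → ¬q)) → (◇¬p ∨ ◇(q → ¬q))), w0
2. ◇(¬p ∨ (q → ¬q)), w0
3. ¬(◇¬p ∨ ◇(q → ¬q)), w0
4. ¬◇¬p, w0
5. ¬◇(q → ¬q), w0
6. p, w0
7. ¬(q → ¬q), w0
8. q, w0
9. ¬p ∨ (q → ¬q), w1
10. p, w1
11. ¬(q → ¬q), w1
12. q, w1
13. q → ¬q, w1
14. ¬q, w1
Accessibility: w0Rw0, w0Rw1, w1Rw1
Branch closes: q and ¬q both at w1.
Every branch closes; the branch above is one of them.

No, unsatisfiable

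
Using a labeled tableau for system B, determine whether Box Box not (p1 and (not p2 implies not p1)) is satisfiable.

Satisfiable (open branch found)

1. Box Box not (p1 and (not p2 implies not p1)), w0
2. Box not (p1 and (not p2 implies not p1)), w0   [Box-rule on 1 via w0Rw0]
3. not (p1 and (not p2 implies not p1)), w0   [Box-rule on 2 via w0Rw0]
4. not (not p2 implies not p1), w0   [neg-and-rule on 3 (branches; this branch)]
5. not p2, w0   [neg-implies-rule on 4]
6. p1, w0   [neg-implies-rule on 4]
Accessibility: w0Rw0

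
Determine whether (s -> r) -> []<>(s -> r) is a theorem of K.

Not valid

Tableau for the negation ~((s -> r) -> []<>(s -> r)):
1. ~((s -> r) -> []<>(s -> r)), 0
2. s -> r, 0   [~->-rule on 1]
3. ~[]<>(s -> r), 0   [~->-rule on 1]
4. r, 0   [->-rule on 2 (branches; this branch)]
5. ~<>(s -> r), 1   [~[]-rule on 3: fresh world 1, 0R1]
Accessibility: 0R1
The negation has an open branch (countermodel exists).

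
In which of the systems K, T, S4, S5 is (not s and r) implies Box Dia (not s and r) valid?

S4-tableau for the negation not ((not s and r) implies Box Dia (not s and r)):
1. not ((not s and r) implies Box Dia (not s and r)), u
2. not s and r, u   [neg-implies-rule on 1]
3. not Box Dia (not s and r), u   [neg-implies-rule on 1]
4. not s, u   [and-rule on 2]
5. r, u   [and-rule on 2]
6. not Dia (not s and r), v   [neg-Box-rule on 3: fresh world v, uRv]
7. not (not s and r), v   [neg-Dia-rule on 6 via vRv]
8. not r, v   [neg-and-rule on 7 (branches; this branch)]
Accessibility: uRu, uRv, vRv
Complete open branch: countermodel on an S4-frame, so not valid in S4, nor in K, T (the same frame is also a K-frame and a T-frame).
S5-tableau for the negation not ((not s and r) implies Box Dia (not s and r)):
1. not ((not s and r) implies Box Dia (not s and r)), u
2. not s and r, u   [neg-implies-rule on 1]
3. not Box Dia (not s and r), u   [neg-implies-rule on 1]
4. not s, u   [and-rule on 2]
5. r, u   [and-rule on 2]
6. not Dia (not s and r), v   [neg-Box-rule on 3: fresh world v, uRv]
7. not (not s and r), u   [neg-Dia-rule on 6 via vRu]
8. not (not s and r), v   [neg-Dia-rule on 6 via vRv]
9. not r, u   [neg-and-rule on 7 (branches; this branch)]
Accessibility: uRu, uRv, vRu, vRv
Branch closes: r and not r both at u.
Every branch closes (one shown): valid in S5.

S5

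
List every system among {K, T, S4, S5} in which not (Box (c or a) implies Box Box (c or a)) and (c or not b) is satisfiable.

T-tableau for the formula:
1. not (Box (c or a) implies Box Box (c or a)) and (c or not b), w0
2. not (Box (c or a) implies Box Box (c or a)), w0
3. c or not b, w0
4. Box (c or a), w0
5. not Box Box (c or a), w0
6. c or a, w0
7. not b, w0
8. a, w0
9. not Box (c or a), w1
10. c or a, w1
11. a, w1
12. not (c or a), w2
13. not c, w2
14. not a, w2
Accessibility: w0Rw0, w0Rw1, w1Rw1, w1Rw2, w2Rw2
Complete open branch: satisfiable in T, hence also in K (this T-model is also a K-model).
S4-tableau for the formula:
1. not (Box (c or a) implies Box Box (c or a)) and (c or not b), w0
2. not (Box (c or a) implies Box Box (c or a)), w0
3. c or not b, w0
4. Box (c or a), w0
5. not Box Box (c or a), w0
6. c or a, w0
7. not b, w0
8. a, w0
9. not Box (c or a), w1
10. c or a, w1
11. a, w1
12. not (c or a), w2
13. not c, w2
14. not a, w2
15. c or a, w2
16. a, w2
Accessibility: w0Rw0, w0Rw1, w0Rw2, w1Rw1, w1Rw2, w2Rw2
Branch closes: a and not a both at w2.
Every branch closes (one shown): unsatisfiable in S4, hence also in S5 (every S5-frame is an S4-frame).

K, T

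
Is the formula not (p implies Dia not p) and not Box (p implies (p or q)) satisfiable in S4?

1. not (p implies Dia not p) and not Box (p implies (p or q)), u
2. not (p implies Dia not p), u   [and-rule on 1]
3. not Box (p implies (p or q)), u   [and-rule on 1]
4. p, u   [neg-implies-rule on 2]
5. not Dia not p, u   [neg-implies-rule on 2]
6. not (p implies (p or q)), v   [neg-Box-rule on 3: fresh world v, uRv]
7. p, v   [neg-implies-rule on 6]
8. not (p or q), v   [neg-implies-rule on 6]
9. not p, v   [neg-or-rule on 8]
10. not q, v   [neg-or-rule on 8]
Accessibility: uRu, uRv, vRv
Branch closes: p and not p both at v.
All branches of the tableau close; one closing branch shown above.

No, unsatisfiable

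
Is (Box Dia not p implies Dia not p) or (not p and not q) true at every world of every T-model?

Tableau for the negation not ((Box Dia not p implies Dia not p) or (not p and not q)):
1. not ((Box Dia not p implies Dia not p) or (not p and not q)), 0
2. not (Box Dia not p implies Dia not p), 0   [neg-or-rule on 1]
3. not (not p and not q), 0   [neg-or-rule on 1]
4. Box Dia not p, 0   [neg-implies-rule on 2]
5. not Dia not p, 0   [neg-implies-rule on 2]
6. Dia not p, 0   [Box-rule on 4 via 0R0]
7. p, 0   [neg-Dia-rule on 5 via 0R0]
8. q, 0   [neg-and-rule on 3 (branches; this branch)]
9. not p, 1   [Dia-rule on 6: fresh world 1, 0R1]
10. Dia not p, 1   [Box-rule on 4 via 0R1]
11. p, 1   [neg-Dia-rule on 5 via 0R1]
Accessibility: 0R0, 0R1, 1R1
Branch closes: p and not p both at 1.
All branches of the negation close; one closing branch shown above.

Valid in T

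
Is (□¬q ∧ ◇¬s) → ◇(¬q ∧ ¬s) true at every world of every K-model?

Tableau for the negation ¬((□¬q ∧ ◇¬s) → ◇(¬q ∧ ¬s)):
1. ¬((□¬q ∧ ◇¬s) → ◇(¬q ∧ ¬s)), w0
2. □¬q ∧ ◇¬s, w0   [¬→-rule on 1]
3. ¬◇(¬q ∧ ¬s), w0   [¬→-rule on 1]
4. □¬q, w0   [∧-rule on 2]
5. ◇¬s, w0   [∧-rule on 2]
6. ¬s, w1   [◇-rule on 5: fresh world w1, w0Rw1]
7. ¬(¬q ∧ ¬s), w1   [¬◇-rule on 3 via w0Rw1]
8. ¬q, w1   [□-rule on 4 via w0Rw1]
9. s, w1   [¬∧-rule on 7 (branches; this branch)]
Accessibility: w0Rw1
Branch closes: s and ¬s both at w1.
Every branch of the negation's tableau closes; the branch above is one of them.

Valid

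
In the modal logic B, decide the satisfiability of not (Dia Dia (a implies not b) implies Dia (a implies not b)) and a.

Yes, satisfiable

1. not (Dia Dia (a implies not b) implies Dia (a implies not b)) and a, u
2. not (Dia Dia (a implies not b) implies Dia (a implies not b)), u   [and-rule on 1]
3. a, u   [and-rule on 1]
4. Dia Dia (a implies not b), u   [neg-implies-rule on 2]
5. not Dia (a implies not b), u   [neg-implies-rule on 2]
6. not (a implies not b), u   [neg-Dia-rule on 5 via uRu]
7. b, u   [neg-implies-rule on 6]
8. Dia (a implies not b), v   [Dia-rule on 4: fresh world v, uRv]
9. not (a implies not b), v   [neg-Dia-rule on 5 via uRv]
10. a, v   [neg-implies-rule on 9]
11. b, v   [neg-implies-rule on 9]
12. a implies not b, w   [Dia-rule on 8: fresh world w, vRw]
13. not b, w   [implies-rule on 12 (branches; this branch)]
Accessibility: uRu, uRv, vRu, vRv, vRw, wRv, wRw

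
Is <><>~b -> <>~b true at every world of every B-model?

Invalid (countermodel exists)

Tableau for the negation ~(<><>~b -> <>~b):
1. ~(<><>~b -> <>~b), 0
2. <><>~b, 0
3. ~<>~b, 0
4. b, 0
5. <>~b, 1
6. b, 1
7. ~b, 2
Accessibility: 0R0, 0R1, 1R0, 1R1, 1R2, 2R1, 2R2
The negation has an open branch (countermodel exists).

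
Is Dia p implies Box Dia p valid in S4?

Invalid (countermodel exists)

Tableau for the negation not (Dia p implies Box Dia p):
1. not (Dia p implies Box Dia p), w0
2. Dia p, w0
3. not Box Dia p, w0
4. p, w1
5. not Dia p, w2
6. not p, w2
Accessibility: w0Rw0, w0Rw1, w0Rw2, w1Rw1, w2Rw2
The negation has an open branch (countermodel exists).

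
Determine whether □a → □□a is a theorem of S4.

Valid

Tableau for the negation ¬(□a → □□a):
1. ¬(□a → □□a), 0
2. □a, 0
3. ¬□□a, 0
4. a, 0
5. ¬□a, 1
6. a, 1
7. ¬a, 2
8. a, 2
Accessibility: 0R0, 0R1, 0R2, 1R1, 1R2, 2R2
Branch closes: a and ¬a both at 2.
All branches of the negation close; one closing branch shown above.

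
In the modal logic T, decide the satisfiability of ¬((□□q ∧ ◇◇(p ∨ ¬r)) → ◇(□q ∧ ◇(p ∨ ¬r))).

Unsatisfiable

1. ¬((□□q ∧ ◇◇(p ∨ ¬r)) → ◇(□q ∧ ◇(p ∨ ¬r))), u
2. □□q ∧ ◇◇(p ∨ ¬r), u   [¬→-rule on 1]
3. ¬◇(□q ∧ ◇(p ∨ ¬r)), u   [¬→-rule on 1]
4. □□q, u   [∧-rule on 2]
5. ◇◇(p ∨ ¬r), u   [∧-rule on 2]
6. ¬(□q ∧ ◇(p ∨ ¬r)), u   [¬◇-rule on 3 via uRu]
7. □q, u   [□-rule on 4 via uRu]
8. q, u   [□-rule on 7 via uRu]
9. ¬◇(p ∨ ¬r), u   [¬∧-rule on 6 (branches; this branch)]
10. ¬(p ∨ ¬r), u   [¬◇-rule on 9 via uRu]
11. ¬p, u   [¬∨-rule on 10]
12. r, u   [¬∨-rule on 10]
13. ◇(p ∨ ¬r), v   [◇-rule on 5: fresh world v, uRv]
14. ¬(□q ∧ ◇(p ∨ ¬r)), v   [¬◇-rule on 3 via uRv]
15. □q, v   [□-rule on 4 via uRv]
16. q, v   [□-rule on 7 via uRv]
17. ¬(p ∨ ¬r), v   [¬◇-rule on 9 via uRv]
18. ¬p, v   [¬∨-rule on 17]
19. r, v   [¬∨-rule on 17]
20. ¬□q, v   [¬∧-rule on 14 (branches; this branch)]
21. p ∨ ¬r, w   [◇-rule on 13: fresh world w, vRw]
22. q, w   [□-rule on 15 via vRw]
23. ¬r, w   [∨-rule on 21 (branches; this branch)]
24. ¬q, x   [¬□-rule on 20: fresh world x, vRx]
25. q, x   [□-rule on 15 via vRx]
Accessibility: uRu, uRv, vRv, vRw, vRx, wRw, xRx
Branch closes: q and ¬q both at x.
(One branch shown.) All branches close.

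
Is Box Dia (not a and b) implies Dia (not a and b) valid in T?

Tableau for the negation not (Box Dia (not a and b) implies Dia (not a and b)):
1. not (Box Dia (not a and b) implies Dia (not a and b)), 0
2. Box Dia (not a and b), 0
3. not Dia (not a and b), 0
4. Dia (not a and b), 0
5. not (not a and b), 0
6. not b, 0
7. not a and b, 1
8. not a, 1
9. b, 1
10. Dia (not a and b), 1
11. not (not a and b), 1
12. not b, 1
Accessibility: 0R0, 0R1, 1R1
Branch closes: b and not b both at 1.
Every branch of the negation's tableau closes; the branch above is one of them.

Yes, valid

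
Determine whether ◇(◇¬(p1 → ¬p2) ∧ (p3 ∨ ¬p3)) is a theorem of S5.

Tableau for the negation ¬◇(◇¬(p1 → ¬p2) ∧ (p3 ∨ ¬p3)):
1. ¬◇(◇¬(p1 → ¬p2) ∧ (p3 ∨ ¬p3)), u
2. ¬(◇¬(p1 → ¬p2) ∧ (p3 ∨ ¬p3)), u
3. ¬◇¬(p1 → ¬p2), u
4. p1 → ¬p2, u
5. ¬p2, u
Accessibility: uRu
The negation has an open branch (countermodel exists).

Invalid (countermodel exists)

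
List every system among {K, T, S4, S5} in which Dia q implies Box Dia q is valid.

S5

S4-tableau for the negation not (Dia q implies Box Dia q):
1. not (Dia q implies Box Dia q), w0
2. Dia q, w0
3. not Box Dia q, w0
4. q, w1
5. not Dia q, w2
6. not q, w2
Accessibility: w0Rw0, w0Rw1, w0Rw2, w1Rw1, w2Rw2
Complete open branch: countermodel on an S4-frame, so not valid in S4, nor in K, T (the same frame is also a K-frame and a T-frame).
S5-tableau for the negation not (Dia q implies Box Dia q):
1. not (Dia q implies Box Dia q), w0
2. Dia q, w0
3. not Box Dia q, w0
4. q, w1
5. not Dia q, w2
6. not q, w0
7. not q, w1
Accessibility: w0Rw0, w0Rw1, w0Rw2, w1Rw0, w1Rw1, w1Rw2, w2Rw0, w2Rw1, w2Rw2
Branch closes: q and not q both at w1.
Every branch closes (one shown): valid in S5.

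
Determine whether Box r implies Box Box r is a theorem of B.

Tableau for the negation not (Box r implies Box Box r):
1. not (Box r implies Box Box r), u
2. Box r, u
3. not Box Box r, u
4. r, u
5. not Box r, v
6. r, v
7. not r, w
Accessibility: uRu, uRv, vRu, vRv, vRw, wRv, wRw
The negation has an open branch (countermodel exists).

Invalid (countermodel exists)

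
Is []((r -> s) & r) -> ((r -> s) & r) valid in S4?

Tableau for the negation ~([]((r -> s) & r) -> ((r -> s) & r)):
1. ~([]((r -> s) & r) -> ((r -> s) & r)), w0
2. []((r -> s) & r), w0
3. ~((r -> s) & r), w0
4. (r -> s) & r, w0
5. r -> s, w0
6. r, w0
7. ~(r -> s), w0
8. ~s, w0
9. s, w0
Accessibility: w0Rw0
Branch closes: s and ~s both at w0.
Every branch of the negation's tableau closes; the branch above is one of them.

Yes, valid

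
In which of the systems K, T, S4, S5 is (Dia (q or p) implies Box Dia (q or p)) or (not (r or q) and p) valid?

S5

S5-tableau for the negation not ((Dia (q or p) implies Box Dia (q or p)) or (not (r or q) and p)):
1. not ((Dia (q or p) implies Box Dia (q or p)) or (not (r or q) and p)), u
2. not (Dia (q or p) implies Box Dia (q or p)), u   [neg-or-rule on 1]
3. not (not (r or q) and p), u   [neg-or-rule on 1]
4. Dia (q or p), u   [neg-implies-rule on 2]
5. not Box Dia (q or p), u   [neg-implies-rule on 2]
6. r or q, u   [neg-and-rule on 3 (branches; this branch)]
7. r, u   [or-rule on 6 (branches; this branch)]
8. q or p, v   [Dia-rule on 4: fresh world v, uRv]
9. p, v   [or-rule on 8 (branches; this branch)]
10. not Dia (q or p), w   [neg-Box-rule on 5: fresh world w, uRw]
11. not (q or p), u   [neg-Dia-rule on 10 via wRu]
12. not q, u   [neg-or-rule on 11]
13. not p, u   [neg-or-rule on 11]
14. not (q or p), v   [neg-Dia-rule on 10 via wRv]
15. not q, v   [neg-or-rule on 14]
16. not p, v   [neg-or-rule on 14]
Accessibility: uRu, uRv, uRw, vRu, vRv, vRw, wRu, wRv, wRw
Branch closes: p and not p both at v.
Every branch closes (one shown): valid in S5.
S4-tableau for the negation not ((Dia (q or p) implies Box Dia (q or p)) or (not (r or q) and p)):
1. not ((Dia (q or p) implies Box Dia (q or p)) or (not (r or q) and p)), u
2. not (Dia (q or p) implies Box Dia (q or p)), u   [neg-or-rule on 1]
3. not (not (r or q) and p), u   [neg-or-rule on 1]
4. Dia (q or p), u   [neg-implies-rule on 2]
5. not Box Dia (q or p), u   [neg-implies-rule on 2]
6. not p, u   [neg-and-rule on 3 (branches; this branch)]
7. q or p, v   [Dia-rule on 4: fresh world v, uRv]
8. p, v   [or-rule on 7 (branches; this branch)]
9. not Dia (q or p), w   [neg-Box-rule on 5: fresh world w, uRw]
10. not (q or p), w   [neg-Dia-rule on 9 via wRw]
11. not q, w   [neg-or-rule on 10]
12. not p, w   [neg-or-rule on 10]
Accessibility: uRu, uRv, uRw, vRv, wRw
Complete open branch: countermodel on an S4-frame, so not valid in S4, nor in K, T (the same frame is also a K-frame and a T-frame).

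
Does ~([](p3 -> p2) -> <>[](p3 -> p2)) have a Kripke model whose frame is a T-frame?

Unsatisfiable

1. ~([](p3 -> p2) -> <>[](p3 -> p2)), u
2. [](p3 -> p2), u
3. ~<>[](p3 -> p2), u
4. p3 -> p2, u
5. ~[](p3 -> p2), u
6. p2, u
7. ~(p3 -> p2), v
8. p3, v
9. ~p2, v
10. p3 -> p2, v
11. ~[](p3 -> p2), v
12. p2, v
Accessibility: uRu, uRv, vRv
Branch closes: p2 and ~p2 both at v.
Every branch closes; the branch above is one of them.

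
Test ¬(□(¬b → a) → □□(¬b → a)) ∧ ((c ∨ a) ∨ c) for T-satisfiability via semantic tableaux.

1. ¬(□(¬b → a) → □□(¬b → a)) ∧ ((c ∨ a) ∨ c), 0
2. ¬(□(¬b → a) → □□(¬b → a)), 0   [∧-rule on 1]
3. (c ∨ a) ∨ c, 0   [∧-rule on 1]
4. □(¬b → a), 0   [¬→-rule on 2]
5. ¬□□(¬b → a), 0   [¬→-rule on 2]
6. ¬b → a, 0   [□-rule on 4 via 0R0]
7. c, 0   [∨-rule on 3 (branches; this branch)]
8. a, 0   [→-rule on 6 (branches; this branch)]
9. ¬□(¬b → a), 1   [¬□-rule on 5: fresh world 1, 0R1]
10. ¬b → a, 1   [□-rule on 4 via 0R1]
11. a, 1   [→-rule on 10 (branches; this branch)]
12. ¬(¬b → a), 2   [¬□-rule on 9: fresh world 2, 1R2]
13. ¬b, 2   [¬→-rule on 12]
14. ¬a, 2   [¬→-rule on 12]
Accessibility: 0R0, 0R1, 1R1, 1R2, 2R2

Satisfiable (open branch found)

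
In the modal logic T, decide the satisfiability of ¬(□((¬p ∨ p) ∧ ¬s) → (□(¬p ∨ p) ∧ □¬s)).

Unsatisfiable

1. ¬(□((¬p ∨ p) ∧ ¬s) → (□(¬p ∨ p) ∧ □¬s)), 0
2. □((¬p ∨ p) ∧ ¬s), 0
3. ¬(□(¬p ∨ p) ∧ □¬s), 0
4. (¬p ∨ p) ∧ ¬s, 0
5. ¬p ∨ p, 0
6. ¬s, 0
7. ¬□¬s, 0
8. p, 0
9. s, 1
10. (¬p ∨ p) ∧ ¬s, 1
11. ¬p ∨ p, 1
12. ¬s, 1
Accessibility: 0R0, 0R1, 1R1
Branch closes: s and ¬s both at 1.
All branches of the tableau close; one closing branch shown above.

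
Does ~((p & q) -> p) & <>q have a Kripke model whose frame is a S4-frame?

Unsatisfiable (every branch closes)

1. ~((p & q) -> p) & <>q, u
2. ~((p & q) -> p), u
3. <>q, u
4. p & q, u
5. ~p, u
6. p, u
7. q, u
Accessibility: uRu
Branch closes: p and ~p both at u.
All branches of the tableau close; one closing branch shown above.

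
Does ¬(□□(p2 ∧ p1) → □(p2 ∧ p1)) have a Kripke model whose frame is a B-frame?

No, unsatisfiable

1. ¬(□□(p2 ∧ p1) → □(p2 ∧ p1)), 0
2. □□(p2 ∧ p1), 0
3. ¬□(p2 ∧ p1), 0
4. □(p2 ∧ p1), 0
5. p2 ∧ p1, 0
6. p2, 0
7. p1, 0
8. ¬(p2 ∧ p1), 1
9. □(p2 ∧ p1), 1
10. p2 ∧ p1, 1
11. p2, 1
12. p1, 1
13. ¬p1, 1
Accessibility: 0R0, 0R1, 1R0, 1R1
Branch closes: p1 and ¬p1 both at 1.
(One branch shown.) All branches close.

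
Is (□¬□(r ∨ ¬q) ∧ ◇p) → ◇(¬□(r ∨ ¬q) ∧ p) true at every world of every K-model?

Valid

Tableau for the negation ¬((□¬□(r ∨ ¬q) ∧ ◇p) → ◇(¬□(r ∨ ¬q) ∧ p)):
1. ¬((□¬□(r ∨ ¬q) ∧ ◇p) → ◇(¬□(r ∨ ¬q) ∧ p)), w0
2. □¬□(r ∨ ¬q) ∧ ◇p, w0
3. ¬◇(¬□(r ∨ ¬q) ∧ p), w0
4. □¬□(r ∨ ¬q), w0
5. ◇p, w0
6. p, w1
7. ¬(¬□(r ∨ ¬q) ∧ p), w1
8. ¬□(r ∨ ¬q), w1
9. □(r ∨ ¬q), w1
10. ¬(r ∨ ¬q), w2
11. ¬r, w2
12. q, w2
13. r ∨ ¬q, w2
14. ¬q, w2
Accessibility: w0Rw1, w1Rw2
Branch closes: q and ¬q both at w2.
Every branch of the negation's tableau closes; the branch above is one of them.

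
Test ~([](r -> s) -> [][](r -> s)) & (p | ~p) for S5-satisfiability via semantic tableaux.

1. ~([](r -> s) -> [][](r -> s)) & (p | ~p), u
2. ~([](r -> s) -> [][](r -> s)), u
3. p | ~p, u
4. [](r -> s), u
5. ~[][](r -> s), u
6. r -> s, u
7. ~p, u
8. s, u
9. ~[](r -> s), v
10. r -> s, v
11. s, v
12. ~(r -> s), w
13. r, w
14. ~s, w
15. r -> s, w
16. s, w
Accessibility: uRu, uRv, uRw, vRu, vRv, vRw, wRu, wRv, wRw
Branch closes: s and ~s both at w.
(One branch shown.) All branches close.

No, unsatisfiable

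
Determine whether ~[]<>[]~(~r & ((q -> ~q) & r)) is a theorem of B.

Tableau for the negation []<>[]~(~r & ((q -> ~q) & r)):
1. []<>[]~(~r & ((q -> ~q) & r)), 0
2. <>[]~(~r & ((q -> ~q) & r)), 0
3. []~(~r & ((q -> ~q) & r)), 1
4. <>[]~(~r & ((q -> ~q) & r)), 1
5. ~(~r & ((q -> ~q) & r)), 0
6. ~(~r & ((q -> ~q) & r)), 1
7. ~((q -> ~q) & r), 0
8. ~((q -> ~q) & r), 1
9. ~r, 0
10. ~r, 1
11. []~(~r & ((q -> ~q) & r)), 2
12. ~(~r & ((q -> ~q) & r)), 2
13. ~((q -> ~q) & r), 2
14. ~r, 2
Accessibility: 0R0, 0R1, 1R0, 1R1, 1R2, 2R1, 2R2
The negation has an open branch (countermodel exists).

No, not valid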